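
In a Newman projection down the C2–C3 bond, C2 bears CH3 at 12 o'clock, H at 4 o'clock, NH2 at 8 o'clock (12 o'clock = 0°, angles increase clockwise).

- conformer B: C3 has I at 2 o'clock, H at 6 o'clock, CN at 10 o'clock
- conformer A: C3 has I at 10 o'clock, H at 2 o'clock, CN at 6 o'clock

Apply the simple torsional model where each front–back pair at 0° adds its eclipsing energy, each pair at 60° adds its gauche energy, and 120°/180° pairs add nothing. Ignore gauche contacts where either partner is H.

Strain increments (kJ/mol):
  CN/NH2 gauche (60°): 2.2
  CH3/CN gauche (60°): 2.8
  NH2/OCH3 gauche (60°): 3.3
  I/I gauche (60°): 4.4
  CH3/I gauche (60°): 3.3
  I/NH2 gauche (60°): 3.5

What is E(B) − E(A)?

-0.7 kJ/mol

B (staggered): CH3(0°)/I(60°) gauche 3.3; CH3(0°)/CN(300°) gauche 2.8; NH2(240°)/CN(300°) gauche 2.2 → 8.3 kJ/mol.
A (staggered): CH3(0°)/I(300°) gauche 3.3; NH2(240°)/I(300°) gauche 3.5; NH2(240°)/CN(180°) gauche 2.2 → 9.0 kJ/mol.
E(B) − E(A) = 8.3 − 9.0 = -0.7 kJ/mol.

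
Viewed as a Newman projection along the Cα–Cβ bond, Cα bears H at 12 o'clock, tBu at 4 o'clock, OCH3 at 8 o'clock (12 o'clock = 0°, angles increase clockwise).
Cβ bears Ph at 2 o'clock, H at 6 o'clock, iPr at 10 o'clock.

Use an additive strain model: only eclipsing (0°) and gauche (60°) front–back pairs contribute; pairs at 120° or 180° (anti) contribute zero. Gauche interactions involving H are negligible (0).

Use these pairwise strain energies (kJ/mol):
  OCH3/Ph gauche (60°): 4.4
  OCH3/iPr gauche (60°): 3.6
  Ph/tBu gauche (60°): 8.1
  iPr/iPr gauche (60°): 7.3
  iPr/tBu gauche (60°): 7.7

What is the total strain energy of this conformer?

11.7 kJ/mol

This conformer (staggered): tBu(120°)/Ph(60°) gauche 8.1; OCH3(240°)/iPr(300°) gauche 3.6 → 11.7 kJ/mol.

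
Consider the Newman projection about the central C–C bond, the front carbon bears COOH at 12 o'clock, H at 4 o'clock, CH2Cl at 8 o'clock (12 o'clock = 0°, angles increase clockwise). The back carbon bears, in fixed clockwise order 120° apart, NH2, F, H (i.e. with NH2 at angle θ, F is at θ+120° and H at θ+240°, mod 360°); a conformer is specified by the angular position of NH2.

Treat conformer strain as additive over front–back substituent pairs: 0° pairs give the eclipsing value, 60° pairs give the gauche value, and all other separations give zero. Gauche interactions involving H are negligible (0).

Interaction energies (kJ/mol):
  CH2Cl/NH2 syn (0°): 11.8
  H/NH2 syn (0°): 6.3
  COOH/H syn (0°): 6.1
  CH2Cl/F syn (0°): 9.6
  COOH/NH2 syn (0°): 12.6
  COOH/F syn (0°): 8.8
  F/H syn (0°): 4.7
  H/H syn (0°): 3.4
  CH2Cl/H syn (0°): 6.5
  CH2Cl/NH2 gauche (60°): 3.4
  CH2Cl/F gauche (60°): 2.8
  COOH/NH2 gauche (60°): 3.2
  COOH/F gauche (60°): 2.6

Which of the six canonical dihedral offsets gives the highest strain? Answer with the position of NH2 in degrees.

NH2 at 0° (eclipsed): COOH–NH2 eclipsed, H–F eclipsed, CH2Cl–H eclipsed; 12.6 + 4.7 + 6.5 = 23.8 kJ/mol.
NH2 at 60° (staggered): COOH–NH2 gauche, CH2Cl–F gauche; 3.2 + 2.8 = 6.0 kJ/mol.
NH2 at 120° (eclipsed): COOH–H eclipsed, H–NH2 eclipsed, CH2Cl–F eclipsed; 6.1 + 6.3 + 9.6 = 22.0 kJ/mol.
NH2 at 180° (staggered): COOH–F gauche, CH2Cl–NH2 gauche, CH2Cl–F gauche; 2.6 + 3.4 + 2.8 = 8.8 kJ/mol.
NH2 at 240° (eclipsed): COOH–F eclipsed, H–H eclipsed, CH2Cl–NH2 eclipsed; 8.8 + 3.4 + 11.8 = 24.0 kJ/mol.
NH2 at 300° (staggered): COOH–NH2 gauche, COOH–F gauche, CH2Cl–NH2 gauche; 3.2 + 2.6 + 3.4 = 9.2 kJ/mol.
The maximum (24.0 kJ/mol) occurs with NH2 at 240°.

240°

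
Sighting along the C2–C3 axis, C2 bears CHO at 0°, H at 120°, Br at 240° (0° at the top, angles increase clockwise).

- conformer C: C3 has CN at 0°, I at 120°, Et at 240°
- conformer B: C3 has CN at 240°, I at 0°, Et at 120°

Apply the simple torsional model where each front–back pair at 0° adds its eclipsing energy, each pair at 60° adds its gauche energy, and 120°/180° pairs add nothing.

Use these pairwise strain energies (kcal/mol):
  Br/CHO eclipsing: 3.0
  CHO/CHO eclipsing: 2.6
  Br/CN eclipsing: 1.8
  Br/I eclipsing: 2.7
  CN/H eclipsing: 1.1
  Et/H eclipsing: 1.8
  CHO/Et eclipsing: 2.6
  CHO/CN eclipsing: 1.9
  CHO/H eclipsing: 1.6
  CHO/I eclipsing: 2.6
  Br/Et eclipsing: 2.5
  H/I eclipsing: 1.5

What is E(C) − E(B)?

-0.3 kcal/mol

C (eclipsed): CHO–CN eclipsed, H–I eclipsed, Br–Et eclipsed; 1.9 + 1.5 + 2.5 = 5.9 kcal/mol.
B (eclipsed): CHO–I eclipsed, H–Et eclipsed, Br–CN eclipsed; 2.6 + 1.8 + 1.8 = 6.2 kcal/mol.
E(C) − E(B) = 5.9 − 6.2 = -0.3 kcal/mol.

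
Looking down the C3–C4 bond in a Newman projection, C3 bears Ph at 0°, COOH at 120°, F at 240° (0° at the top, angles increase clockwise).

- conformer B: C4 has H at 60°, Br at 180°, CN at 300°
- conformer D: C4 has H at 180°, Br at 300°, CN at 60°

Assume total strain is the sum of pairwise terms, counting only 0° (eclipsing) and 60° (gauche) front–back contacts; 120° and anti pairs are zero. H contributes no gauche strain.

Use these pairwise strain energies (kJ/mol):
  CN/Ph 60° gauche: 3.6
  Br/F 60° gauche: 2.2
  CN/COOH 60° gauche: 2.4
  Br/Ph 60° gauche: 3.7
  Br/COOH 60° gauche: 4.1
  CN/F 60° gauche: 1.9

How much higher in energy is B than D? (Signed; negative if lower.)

-0.1 kJ/mol

B (staggered): Ph–CN gauche, COOH–Br gauche, F–Br gauche, F–CN gauche; 3.6 + 4.1 + 2.2 + 1.9 = 11.8 kJ/mol.
D (staggered): Ph–Br gauche, Ph–CN gauche, COOH–CN gauche, F–Br gauche; 3.7 + 3.6 + 2.4 + 2.2 = 11.9 kJ/mol.
E(B) − E(D) = 11.8 − 11.9 = -0.1 kJ/mol.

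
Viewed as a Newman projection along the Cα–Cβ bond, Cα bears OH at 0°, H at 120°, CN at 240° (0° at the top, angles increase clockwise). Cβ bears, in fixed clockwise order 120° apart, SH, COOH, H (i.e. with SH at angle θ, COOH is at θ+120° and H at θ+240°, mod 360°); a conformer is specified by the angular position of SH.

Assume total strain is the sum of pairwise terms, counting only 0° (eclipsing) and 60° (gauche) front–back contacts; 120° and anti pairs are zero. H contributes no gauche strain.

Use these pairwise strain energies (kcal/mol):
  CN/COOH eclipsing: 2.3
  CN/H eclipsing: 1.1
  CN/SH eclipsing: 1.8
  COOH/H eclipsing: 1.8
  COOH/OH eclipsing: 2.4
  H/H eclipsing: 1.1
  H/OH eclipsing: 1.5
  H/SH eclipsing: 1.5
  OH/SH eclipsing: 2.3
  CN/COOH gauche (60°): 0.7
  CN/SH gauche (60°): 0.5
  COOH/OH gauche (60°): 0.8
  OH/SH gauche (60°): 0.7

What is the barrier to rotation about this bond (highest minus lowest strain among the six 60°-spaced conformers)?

3.9 kcal/mol

SH at 0° (eclipsed): OH(0°)/SH(0°) eclipsed 2.3; H(120°)/COOH(120°) eclipsed 1.8; CN(240°)/H(240°) eclipsed 1.1 → 5.2 kcal/mol.
SH at 60° (staggered): OH(0°)/SH(60°) gauche 0.7; CN(240°)/COOH(180°) gauche 0.7 → 1.4 kcal/mol.
SH at 120° (eclipsed): OH(0°)/H(0°) eclipsed 1.5; H(120°)/SH(120°) eclipsed 1.5; CN(240°)/COOH(240°) eclipsed 2.3 → 5.3 kcal/mol.
SH at 180° (staggered): OH(0°)/COOH(300°) gauche 0.8; CN(240°)/SH(180°) gauche 0.5; CN(240°)/COOH(300°) gauche 0.7 → 2.0 kcal/mol.
SH at 240° (eclipsed): OH(0°)/COOH(0°) eclipsed 2.4; H(120°)/H(120°) eclipsed 1.1; CN(240°)/SH(240°) eclipsed 1.8 → 5.3 kcal/mol.
SH at 300° (staggered): OH(0°)/SH(300°) gauche 0.7; OH(0°)/COOH(60°) gauche 0.8; CN(240°)/SH(300°) gauche 0.5 → 2.0 kcal/mol.
Max at 120° (5.3 kcal/mol), min at 60° (1.4 kcal/mol); barrier = 3.9 kcal/mol.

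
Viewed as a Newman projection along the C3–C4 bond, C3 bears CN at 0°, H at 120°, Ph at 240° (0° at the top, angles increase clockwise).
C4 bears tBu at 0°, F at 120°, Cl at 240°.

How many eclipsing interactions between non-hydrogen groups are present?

2

Non-H eclipsing pairs: CN(0°)/tBu(0°); Ph(240°)/Cl(240°) — 2 interactions.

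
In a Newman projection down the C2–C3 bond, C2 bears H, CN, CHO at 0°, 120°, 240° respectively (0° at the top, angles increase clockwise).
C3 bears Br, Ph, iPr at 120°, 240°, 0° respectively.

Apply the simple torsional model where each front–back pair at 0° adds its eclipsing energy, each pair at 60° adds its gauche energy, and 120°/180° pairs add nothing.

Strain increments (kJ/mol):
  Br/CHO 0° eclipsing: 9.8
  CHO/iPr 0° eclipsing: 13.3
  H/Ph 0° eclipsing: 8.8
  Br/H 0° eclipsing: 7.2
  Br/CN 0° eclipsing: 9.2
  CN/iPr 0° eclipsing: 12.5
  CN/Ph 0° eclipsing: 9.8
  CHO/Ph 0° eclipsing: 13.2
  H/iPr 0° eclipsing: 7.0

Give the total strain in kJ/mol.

This conformer (eclipsed): H(0°)/iPr(0°) eclipsed 7.0; CN(120°)/Br(120°) eclipsed 9.2; CHO(240°)/Ph(240°) eclipsed 13.2 → 29.4 kJ/mol.

29.4 kJ/mol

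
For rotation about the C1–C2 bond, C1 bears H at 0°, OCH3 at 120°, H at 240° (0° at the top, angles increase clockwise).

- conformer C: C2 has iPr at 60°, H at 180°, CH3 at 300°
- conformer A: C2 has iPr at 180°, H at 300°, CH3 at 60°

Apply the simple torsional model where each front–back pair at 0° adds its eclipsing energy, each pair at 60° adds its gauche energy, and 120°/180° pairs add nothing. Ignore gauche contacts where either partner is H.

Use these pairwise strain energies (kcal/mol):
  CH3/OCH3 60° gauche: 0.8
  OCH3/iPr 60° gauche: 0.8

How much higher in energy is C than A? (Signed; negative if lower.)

C is staggered. OCH3 at 120° is gauche with iPr at 60° (0.8). Total 0.8 kcal/mol.
A is staggered. OCH3 at 120° is gauche with iPr at 180° (0.8); OCH3 at 120° is gauche with CH3 at 60° (0.8). Total 1.6 kcal/mol.
E(C) − E(A) = 0.8 − 1.6 = -0.8 kcal/mol.

-0.8 kcal/mol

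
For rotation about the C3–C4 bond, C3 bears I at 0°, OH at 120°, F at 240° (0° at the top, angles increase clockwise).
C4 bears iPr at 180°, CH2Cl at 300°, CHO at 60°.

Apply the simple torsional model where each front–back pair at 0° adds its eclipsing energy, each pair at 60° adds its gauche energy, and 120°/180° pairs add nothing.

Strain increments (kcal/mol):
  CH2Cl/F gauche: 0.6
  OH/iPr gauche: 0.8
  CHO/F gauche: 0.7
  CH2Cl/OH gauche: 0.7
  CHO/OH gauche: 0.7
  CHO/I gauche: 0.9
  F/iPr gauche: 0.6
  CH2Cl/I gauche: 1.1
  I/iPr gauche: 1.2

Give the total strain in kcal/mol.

4.7 kcal/mol

This conformer (staggered): I(0°)/CH2Cl(300°) gauche 1.1; I(0°)/CHO(60°) gauche 0.9; OH(120°)/iPr(180°) gauche 0.8; OH(120°)/CHO(60°) gauche 0.7; F(240°)/iPr(180°) gauche 0.6; F(240°)/CH2Cl(300°) gauche 0.6 → 4.7 kcal/mol.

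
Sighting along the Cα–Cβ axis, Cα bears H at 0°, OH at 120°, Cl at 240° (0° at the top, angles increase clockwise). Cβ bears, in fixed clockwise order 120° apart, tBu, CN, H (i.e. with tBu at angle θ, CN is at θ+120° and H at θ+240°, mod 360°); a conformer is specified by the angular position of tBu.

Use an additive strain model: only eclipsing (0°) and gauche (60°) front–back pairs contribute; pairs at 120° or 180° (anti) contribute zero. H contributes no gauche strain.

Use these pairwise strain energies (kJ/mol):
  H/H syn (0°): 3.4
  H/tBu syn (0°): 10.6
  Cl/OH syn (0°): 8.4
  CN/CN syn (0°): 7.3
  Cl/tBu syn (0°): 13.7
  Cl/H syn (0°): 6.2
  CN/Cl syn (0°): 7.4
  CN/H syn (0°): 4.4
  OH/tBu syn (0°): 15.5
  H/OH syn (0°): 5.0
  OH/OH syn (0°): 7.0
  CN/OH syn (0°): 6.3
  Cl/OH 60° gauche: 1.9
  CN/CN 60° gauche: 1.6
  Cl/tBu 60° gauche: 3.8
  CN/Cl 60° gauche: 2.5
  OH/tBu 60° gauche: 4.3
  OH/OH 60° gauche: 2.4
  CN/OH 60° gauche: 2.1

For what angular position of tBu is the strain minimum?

300°

tBu at 0° (eclipsed): H(0°)/tBu(0°) eclipsed 10.6; OH(120°)/CN(120°) eclipsed 6.3; Cl(240°)/H(240°) eclipsed 6.2 → 23.1 kJ/mol.
tBu at 60° (staggered): OH(120°)/tBu(60°) gauche 4.3; OH(120°)/CN(180°) gauche 2.1; Cl(240°)/CN(180°) gauche 2.5 → 8.9 kJ/mol.
tBu at 120° (eclipsed): H(0°)/H(0°) eclipsed 3.4; OH(120°)/tBu(120°) eclipsed 15.5; Cl(240°)/CN(240°) eclipsed 7.4 → 26.3 kJ/mol.
tBu at 180° (staggered): OH(120°)/tBu(180°) gauche 4.3; Cl(240°)/tBu(180°) gauche 3.8; Cl(240°)/CN(300°) gauche 2.5 → 10.6 kJ/mol.
tBu at 240° (eclipsed): H(0°)/CN(0°) eclipsed 4.4; OH(120°)/H(120°) eclipsed 5.0; Cl(240°)/tBu(240°) eclipsed 13.7 → 23.1 kJ/mol.
tBu at 300° (staggered): OH(120°)/CN(60°) gauche 2.1; Cl(240°)/tBu(300°) gauche 3.8 → 5.9 kJ/mol.
The minimum (5.9 kJ/mol) occurs with tBu at 300°.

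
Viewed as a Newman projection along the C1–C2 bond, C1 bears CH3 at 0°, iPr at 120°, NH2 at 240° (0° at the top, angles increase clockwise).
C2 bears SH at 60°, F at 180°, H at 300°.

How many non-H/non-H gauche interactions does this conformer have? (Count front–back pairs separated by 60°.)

4

Non-H gauche pairs: CH3(0°)/SH(60°); iPr(120°)/SH(60°); iPr(120°)/F(180°); NH2(240°)/F(180°) — 4 interactions.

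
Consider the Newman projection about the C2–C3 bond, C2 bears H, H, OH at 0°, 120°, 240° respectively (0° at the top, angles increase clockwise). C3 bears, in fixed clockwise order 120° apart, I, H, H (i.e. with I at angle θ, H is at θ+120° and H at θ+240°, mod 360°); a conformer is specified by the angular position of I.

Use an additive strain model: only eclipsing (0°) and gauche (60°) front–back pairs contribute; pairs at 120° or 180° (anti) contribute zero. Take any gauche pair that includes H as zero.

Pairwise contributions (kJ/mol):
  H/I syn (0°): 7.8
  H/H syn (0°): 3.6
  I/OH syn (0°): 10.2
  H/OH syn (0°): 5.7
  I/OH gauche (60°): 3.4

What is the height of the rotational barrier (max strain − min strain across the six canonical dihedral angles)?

I at 0° (eclipsed): H(0°)/I(0°) eclipsed 7.8; H(120°)/H(120°) eclipsed 3.6; OH(240°)/H(240°) eclipsed 5.7 → 17.1 kJ/mol.
I at 60° (staggered): no non-H gauche contacts → 0.0 kJ/mol.
I at 120° (eclipsed): H(0°)/H(0°) eclipsed 3.6; H(120°)/I(120°) eclipsed 7.8; OH(240°)/H(240°) eclipsed 5.7 → 17.1 kJ/mol.
I at 180° (staggered): OH(240°)/I(180°) gauche 3.4 → 3.4 kJ/mol.
I at 240° (eclipsed): H(0°)/H(0°) eclipsed 3.6; H(120°)/H(120°) eclipsed 3.6; OH(240°)/I(240°) eclipsed 10.2 → 17.4 kJ/mol.
I at 300° (staggered): OH(240°)/I(300°) gauche 3.4 → 3.4 kJ/mol.
Max at 240° (17.4 kJ/mol), min at 60° (0.0 kJ/mol); barrier = 17.4 kJ/mol.

17.4 kJ/mol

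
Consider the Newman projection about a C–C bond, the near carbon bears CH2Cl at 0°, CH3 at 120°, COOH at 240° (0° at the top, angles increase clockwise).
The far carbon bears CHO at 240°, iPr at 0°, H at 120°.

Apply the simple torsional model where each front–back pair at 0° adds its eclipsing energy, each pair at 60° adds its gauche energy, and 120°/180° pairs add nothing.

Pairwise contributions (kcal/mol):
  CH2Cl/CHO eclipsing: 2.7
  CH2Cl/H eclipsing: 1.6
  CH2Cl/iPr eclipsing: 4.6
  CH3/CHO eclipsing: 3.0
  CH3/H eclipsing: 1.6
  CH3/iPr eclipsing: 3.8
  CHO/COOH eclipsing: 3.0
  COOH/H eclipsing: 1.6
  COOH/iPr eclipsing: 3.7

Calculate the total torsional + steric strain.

9.2 kcal/mol

This conformer is eclipsed. CH2Cl at 0° is eclipsed with iPr at 0° (4.6); CH3 at 120° is eclipsed with H at 120° (1.6); COOH at 240° is eclipsed with CHO at 240° (3.0). Total 9.2 kcal/mol.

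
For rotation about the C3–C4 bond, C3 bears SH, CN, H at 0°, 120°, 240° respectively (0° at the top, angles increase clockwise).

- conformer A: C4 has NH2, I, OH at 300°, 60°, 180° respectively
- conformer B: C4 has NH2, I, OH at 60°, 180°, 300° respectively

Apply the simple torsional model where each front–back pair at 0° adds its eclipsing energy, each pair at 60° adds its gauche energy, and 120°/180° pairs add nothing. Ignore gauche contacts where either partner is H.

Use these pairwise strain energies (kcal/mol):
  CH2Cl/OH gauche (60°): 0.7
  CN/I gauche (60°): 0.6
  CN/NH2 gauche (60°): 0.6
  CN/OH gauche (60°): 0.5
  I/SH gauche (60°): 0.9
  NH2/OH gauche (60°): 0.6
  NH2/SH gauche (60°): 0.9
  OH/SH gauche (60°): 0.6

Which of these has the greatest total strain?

A (staggered): SH(0°)/NH2(300°) gauche 0.9; SH(0°)/I(60°) gauche 0.9; CN(120°)/I(60°) gauche 0.6; CN(120°)/OH(180°) gauche 0.5 → 2.9 kcal/mol.
B (staggered): SH(0°)/NH2(60°) gauche 0.9; SH(0°)/OH(300°) gauche 0.6; CN(120°)/NH2(60°) gauche 0.6; CN(120°)/I(180°) gauche 0.6 → 2.7 kcal/mol.
A has the highest total (2.9 kcal/mol).

A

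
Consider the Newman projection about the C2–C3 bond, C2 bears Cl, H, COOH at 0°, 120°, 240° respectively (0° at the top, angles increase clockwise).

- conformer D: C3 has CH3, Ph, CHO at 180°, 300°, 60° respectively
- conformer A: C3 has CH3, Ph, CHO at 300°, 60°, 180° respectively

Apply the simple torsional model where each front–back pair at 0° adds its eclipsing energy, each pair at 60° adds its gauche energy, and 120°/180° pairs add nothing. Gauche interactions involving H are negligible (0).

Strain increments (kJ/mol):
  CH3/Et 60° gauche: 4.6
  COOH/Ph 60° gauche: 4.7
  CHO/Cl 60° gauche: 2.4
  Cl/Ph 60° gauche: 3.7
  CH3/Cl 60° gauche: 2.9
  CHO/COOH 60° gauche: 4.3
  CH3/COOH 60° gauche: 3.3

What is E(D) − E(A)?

-0.1 kJ/mol

D (staggered): Cl–Ph gauche, Cl–CHO gauche, COOH–CH3 gauche, COOH–Ph gauche; 3.7 + 2.4 + 3.3 + 4.7 = 14.1 kJ/mol.
A (staggered): Cl–CH3 gauche, Cl–Ph gauche, COOH–CH3 gauche, COOH–CHO gauche; 2.9 + 3.7 + 3.3 + 4.3 = 14.2 kJ/mol.
E(D) − E(A) = 14.1 − 14.2 = -0.1 kJ/mol.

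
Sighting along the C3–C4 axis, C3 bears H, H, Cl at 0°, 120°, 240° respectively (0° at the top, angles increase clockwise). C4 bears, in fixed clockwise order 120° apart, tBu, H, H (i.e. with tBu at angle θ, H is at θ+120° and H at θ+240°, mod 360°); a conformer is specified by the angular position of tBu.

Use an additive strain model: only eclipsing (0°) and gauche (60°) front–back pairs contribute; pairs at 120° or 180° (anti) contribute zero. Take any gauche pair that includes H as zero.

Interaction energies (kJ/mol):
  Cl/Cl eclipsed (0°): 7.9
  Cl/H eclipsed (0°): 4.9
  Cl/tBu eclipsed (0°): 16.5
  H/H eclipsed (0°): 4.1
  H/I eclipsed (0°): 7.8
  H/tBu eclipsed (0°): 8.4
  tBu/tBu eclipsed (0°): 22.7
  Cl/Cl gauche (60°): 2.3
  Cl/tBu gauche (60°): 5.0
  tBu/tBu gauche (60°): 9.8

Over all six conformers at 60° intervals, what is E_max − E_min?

24.7 kJ/mol

tBu at 0° (eclipsed): H–tBu eclipsed, H–H eclipsed, Cl–H eclipsed; 8.4 + 4.1 + 4.9 = 17.4 kJ/mol.
tBu at 60° (staggered): no non-H gauche contacts → 0.0 kJ/mol.
tBu at 120° (eclipsed): H–H eclipsed, H–tBu eclipsed, Cl–H eclipsed; 4.1 + 8.4 + 4.9 = 17.4 kJ/mol.
tBu at 180° (staggered): Cl–tBu gauche; 5.0 = 5.0 kJ/mol.
tBu at 240° (eclipsed): H–H eclipsed, H–H eclipsed, Cl–tBu eclipsed; 4.1 + 4.1 + 16.5 = 24.7 kJ/mol.
tBu at 300° (staggered): Cl–tBu gauche; 5.0 = 5.0 kJ/mol.
Max at 240° (24.7 kJ/mol), min at 60° (0.0 kJ/mol); barrier = 24.7 kJ/mol.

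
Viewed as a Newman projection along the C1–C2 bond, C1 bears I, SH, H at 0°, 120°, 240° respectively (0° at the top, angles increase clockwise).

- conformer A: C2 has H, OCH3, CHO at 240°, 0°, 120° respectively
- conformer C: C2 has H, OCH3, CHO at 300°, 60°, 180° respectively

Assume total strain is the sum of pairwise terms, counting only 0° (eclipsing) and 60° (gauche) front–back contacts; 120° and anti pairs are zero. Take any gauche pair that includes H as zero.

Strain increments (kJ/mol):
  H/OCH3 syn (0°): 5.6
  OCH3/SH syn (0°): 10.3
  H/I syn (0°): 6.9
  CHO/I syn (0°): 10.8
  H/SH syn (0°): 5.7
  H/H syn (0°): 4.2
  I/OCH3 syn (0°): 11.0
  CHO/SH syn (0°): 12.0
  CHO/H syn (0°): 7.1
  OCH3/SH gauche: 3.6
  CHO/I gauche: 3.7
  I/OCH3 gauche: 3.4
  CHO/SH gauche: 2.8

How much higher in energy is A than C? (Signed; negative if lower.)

+17.4 kJ/mol

A (eclipsed): I–OCH3 eclipsed, SH–CHO eclipsed, H–H eclipsed; 11.0 + 12.0 + 4.2 = 27.2 kJ/mol.
C (staggered): I–OCH3 gauche, SH–OCH3 gauche, SH–CHO gauche; 3.4 + 3.6 + 2.8 = 9.8 kJ/mol.
E(A) − E(C) = 27.2 − 9.8 = +17.4 kJ/mol.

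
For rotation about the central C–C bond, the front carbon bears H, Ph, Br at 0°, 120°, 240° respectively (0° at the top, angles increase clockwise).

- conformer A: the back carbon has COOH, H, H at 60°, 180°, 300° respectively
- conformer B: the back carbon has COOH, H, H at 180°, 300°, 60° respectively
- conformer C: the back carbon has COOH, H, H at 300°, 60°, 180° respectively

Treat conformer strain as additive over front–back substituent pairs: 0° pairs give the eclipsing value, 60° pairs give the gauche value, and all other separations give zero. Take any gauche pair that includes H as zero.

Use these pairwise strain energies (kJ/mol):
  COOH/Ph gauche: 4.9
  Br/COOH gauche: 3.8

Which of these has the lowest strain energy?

A is staggered. Ph at 120° is gauche with COOH at 60° (4.9). Total 4.9 kJ/mol.
B is staggered. Ph at 120° is gauche with COOH at 180° (4.9); Br at 240° is gauche with COOH at 180° (3.8). Total 8.7 kJ/mol.
C is staggered. Br at 240° is gauche with COOH at 300° (3.8). Total 3.8 kJ/mol.
C has the lowest total (3.8 kJ/mol).

C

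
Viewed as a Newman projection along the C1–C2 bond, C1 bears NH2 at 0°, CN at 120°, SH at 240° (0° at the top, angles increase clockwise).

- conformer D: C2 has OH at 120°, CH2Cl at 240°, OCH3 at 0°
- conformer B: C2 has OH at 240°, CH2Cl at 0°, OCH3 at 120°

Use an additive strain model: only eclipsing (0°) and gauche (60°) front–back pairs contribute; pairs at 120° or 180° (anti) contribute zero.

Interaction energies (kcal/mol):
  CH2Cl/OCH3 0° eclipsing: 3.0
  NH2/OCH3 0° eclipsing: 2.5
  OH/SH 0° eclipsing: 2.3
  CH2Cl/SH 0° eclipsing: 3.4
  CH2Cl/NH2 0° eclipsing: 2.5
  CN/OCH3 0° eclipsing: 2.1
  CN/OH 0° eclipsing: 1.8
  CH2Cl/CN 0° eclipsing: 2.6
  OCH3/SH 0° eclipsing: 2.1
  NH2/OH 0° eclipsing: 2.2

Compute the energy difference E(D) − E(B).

D (eclipsed): NH2–OCH3 eclipsed, CN–OH eclipsed, SH–CH2Cl eclipsed; 2.5 + 1.8 + 3.4 = 7.7 kcal/mol.
B (eclipsed): NH2–CH2Cl eclipsed, CN–OCH3 eclipsed, SH–OH eclipsed; 2.5 + 2.1 + 2.3 = 6.9 kcal/mol.
E(D) − E(B) = 7.7 − 6.9 = +0.8 kcal/mol.

+0.8 kcal/mol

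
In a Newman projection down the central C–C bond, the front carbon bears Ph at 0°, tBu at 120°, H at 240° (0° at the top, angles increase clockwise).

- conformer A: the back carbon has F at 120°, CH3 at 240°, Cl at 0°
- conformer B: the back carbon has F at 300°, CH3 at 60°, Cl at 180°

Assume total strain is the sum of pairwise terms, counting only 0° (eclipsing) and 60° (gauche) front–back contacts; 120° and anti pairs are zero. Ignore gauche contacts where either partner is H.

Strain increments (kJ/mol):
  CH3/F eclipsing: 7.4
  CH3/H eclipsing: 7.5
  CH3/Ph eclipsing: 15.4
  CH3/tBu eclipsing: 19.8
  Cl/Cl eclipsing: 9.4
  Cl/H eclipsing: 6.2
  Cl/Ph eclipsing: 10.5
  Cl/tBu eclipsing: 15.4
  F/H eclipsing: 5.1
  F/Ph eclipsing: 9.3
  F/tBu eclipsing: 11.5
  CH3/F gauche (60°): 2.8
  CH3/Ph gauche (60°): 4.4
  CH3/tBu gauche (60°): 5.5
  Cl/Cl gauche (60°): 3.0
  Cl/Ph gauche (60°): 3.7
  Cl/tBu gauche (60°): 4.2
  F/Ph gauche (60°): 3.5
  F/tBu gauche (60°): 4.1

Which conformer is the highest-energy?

A

A (eclipsed): Ph(0°)/Cl(0°) eclipsed 10.5; tBu(120°)/F(120°) eclipsed 11.5; H(240°)/CH3(240°) eclipsed 7.5 → 29.5 kJ/mol.
B (staggered): Ph(0°)/F(300°) gauche 3.5; Ph(0°)/CH3(60°) gauche 4.4; tBu(120°)/CH3(60°) gauche 5.5; tBu(120°)/Cl(180°) gauche 4.2 → 17.6 kJ/mol.
A has the highest total (29.5 kJ/mol).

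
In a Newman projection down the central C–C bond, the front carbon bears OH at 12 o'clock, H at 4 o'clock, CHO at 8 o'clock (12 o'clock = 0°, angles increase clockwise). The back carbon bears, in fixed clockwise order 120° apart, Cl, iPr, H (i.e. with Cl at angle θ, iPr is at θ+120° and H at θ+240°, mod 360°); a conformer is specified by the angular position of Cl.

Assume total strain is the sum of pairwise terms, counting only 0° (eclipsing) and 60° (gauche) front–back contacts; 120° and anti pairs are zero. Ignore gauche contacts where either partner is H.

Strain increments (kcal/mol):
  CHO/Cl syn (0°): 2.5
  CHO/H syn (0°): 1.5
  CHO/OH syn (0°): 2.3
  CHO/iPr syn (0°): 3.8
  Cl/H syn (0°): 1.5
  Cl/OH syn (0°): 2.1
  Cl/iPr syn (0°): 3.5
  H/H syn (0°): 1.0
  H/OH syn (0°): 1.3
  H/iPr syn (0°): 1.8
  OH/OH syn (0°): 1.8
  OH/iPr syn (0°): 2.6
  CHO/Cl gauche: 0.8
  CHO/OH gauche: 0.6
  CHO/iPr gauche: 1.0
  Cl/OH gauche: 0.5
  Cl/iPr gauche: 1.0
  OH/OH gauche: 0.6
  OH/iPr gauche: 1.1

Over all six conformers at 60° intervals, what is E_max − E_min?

5.1 kcal/mol

Cl at 0° is eclipsed. OH at 0° is eclipsed with Cl at 0° (2.1); H at 120° is eclipsed with iPr at 120° (1.8); CHO at 240° is eclipsed with H at 240° (1.5). Total 5.4 kcal/mol.
Cl at 60° is staggered. OH at 0° is gauche with Cl at 60° (0.5); CHO at 240° is gauche with iPr at 180° (1.0). Total 1.5 kcal/mol.
Cl at 120° is eclipsed. OH at 0° is eclipsed with H at 0° (1.3); H at 120° is eclipsed with Cl at 120° (1.5); CHO at 240° is eclipsed with iPr at 240° (3.8). Total 6.6 kcal/mol.
Cl at 180° is staggered. OH at 0° is gauche with iPr at 300° (1.1); CHO at 240° is gauche with Cl at 180° (0.8); CHO at 240° is gauche with iPr at 300° (1.0). Total 2.9 kcal/mol.
Cl at 240° is eclipsed. OH at 0° is eclipsed with iPr at 0° (2.6); H at 120° is eclipsed with H at 120° (1.0); CHO at 240° is eclipsed with Cl at 240° (2.5). Total 6.1 kcal/mol.
Cl at 300° is staggered. OH at 0° is gauche with Cl at 300° (0.5); OH at 0° is gauche with iPr at 60° (1.1); CHO at 240° is gauche with Cl at 300° (0.8). Total 2.4 kcal/mol.
Max at 120° (6.6 kcal/mol), min at 60° (1.5 kcal/mol); barrier = 5.1 kcal/mol.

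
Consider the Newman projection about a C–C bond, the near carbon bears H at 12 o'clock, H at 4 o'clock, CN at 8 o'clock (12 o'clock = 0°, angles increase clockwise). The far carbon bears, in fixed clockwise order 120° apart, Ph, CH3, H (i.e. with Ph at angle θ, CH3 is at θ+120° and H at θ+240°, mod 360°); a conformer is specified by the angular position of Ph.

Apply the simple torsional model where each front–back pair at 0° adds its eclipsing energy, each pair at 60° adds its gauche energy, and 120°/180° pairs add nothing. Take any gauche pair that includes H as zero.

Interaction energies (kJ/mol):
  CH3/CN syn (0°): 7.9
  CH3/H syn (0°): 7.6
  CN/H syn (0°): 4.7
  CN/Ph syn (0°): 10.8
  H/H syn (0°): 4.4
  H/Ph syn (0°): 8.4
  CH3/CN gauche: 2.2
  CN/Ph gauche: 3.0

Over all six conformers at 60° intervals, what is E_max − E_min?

20.6 kJ/mol

Ph at 0° is eclipsed. H at 0° is eclipsed with Ph at 0° (8.4); H at 120° is eclipsed with CH3 at 120° (7.6); CN at 240° is eclipsed with H at 240° (4.7). Total 20.7 kJ/mol.
Ph at 60° is staggered. CN at 240° is gauche with CH3 at 180° (2.2). Total 2.2 kJ/mol.
Ph at 120° is eclipsed. H at 0° is eclipsed with H at 0° (4.4); H at 120° is eclipsed with Ph at 120° (8.4); CN at 240° is eclipsed with CH3 at 240° (7.9). Total 20.7 kJ/mol.
Ph at 180° is staggered. CN at 240° is gauche with Ph at 180° (3.0); CN at 240° is gauche with CH3 at 300° (2.2). Total 5.2 kJ/mol.
Ph at 240° is eclipsed. H at 0° is eclipsed with CH3 at 0° (7.6); H at 120° is eclipsed with H at 120° (4.4); CN at 240° is eclipsed with Ph at 240° (10.8). Total 22.8 kJ/mol.
Ph at 300° is staggered. CN at 240° is gauche with Ph at 300° (3.0). Total 3.0 kJ/mol.
Max at 240° (22.8 kJ/mol), min at 60° (2.2 kJ/mol); barrier = 20.6 kJ/mol.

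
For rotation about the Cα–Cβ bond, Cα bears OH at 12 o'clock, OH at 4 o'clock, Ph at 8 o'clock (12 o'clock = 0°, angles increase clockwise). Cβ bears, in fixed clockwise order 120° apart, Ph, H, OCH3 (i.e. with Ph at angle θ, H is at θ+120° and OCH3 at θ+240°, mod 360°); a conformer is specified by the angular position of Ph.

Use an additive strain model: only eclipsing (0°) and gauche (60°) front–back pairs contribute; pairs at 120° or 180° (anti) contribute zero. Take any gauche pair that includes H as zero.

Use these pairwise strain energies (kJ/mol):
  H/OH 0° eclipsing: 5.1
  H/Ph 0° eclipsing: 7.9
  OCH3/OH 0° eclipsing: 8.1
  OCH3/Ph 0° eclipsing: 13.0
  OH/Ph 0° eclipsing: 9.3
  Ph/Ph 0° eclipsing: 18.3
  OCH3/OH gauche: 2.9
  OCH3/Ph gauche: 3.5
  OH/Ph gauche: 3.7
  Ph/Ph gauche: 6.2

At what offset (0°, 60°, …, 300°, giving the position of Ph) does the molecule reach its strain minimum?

60°

Ph at 0° (eclipsed): OH–Ph eclipsed, OH–H eclipsed, Ph–OCH3 eclipsed; 9.3 + 5.1 + 13.0 = 27.4 kJ/mol.
Ph at 60° (staggered): OH–Ph gauche, OH–OCH3 gauche, OH–Ph gauche, Ph–OCH3 gauche; 3.7 + 2.9 + 3.7 + 3.5 = 13.8 kJ/mol.
Ph at 120° (eclipsed): OH–OCH3 eclipsed, OH–Ph eclipsed, Ph–H eclipsed; 8.1 + 9.3 + 7.9 = 25.3 kJ/mol.
Ph at 180° (staggered): OH–OCH3 gauche, OH–Ph gauche, OH–OCH3 gauche, Ph–Ph gauche; 2.9 + 3.7 + 2.9 + 6.2 = 15.7 kJ/mol.
Ph at 240° (eclipsed): OH–H eclipsed, OH–OCH3 eclipsed, Ph–Ph eclipsed; 5.1 + 8.1 + 18.3 = 31.5 kJ/mol.
Ph at 300° (staggered): OH–Ph gauche, OH–OCH3 gauche, Ph–Ph gauche, Ph–OCH3 gauche; 3.7 + 2.9 + 6.2 + 3.5 = 16.3 kJ/mol.
The minimum (13.8 kJ/mol) occurs with Ph at 60°.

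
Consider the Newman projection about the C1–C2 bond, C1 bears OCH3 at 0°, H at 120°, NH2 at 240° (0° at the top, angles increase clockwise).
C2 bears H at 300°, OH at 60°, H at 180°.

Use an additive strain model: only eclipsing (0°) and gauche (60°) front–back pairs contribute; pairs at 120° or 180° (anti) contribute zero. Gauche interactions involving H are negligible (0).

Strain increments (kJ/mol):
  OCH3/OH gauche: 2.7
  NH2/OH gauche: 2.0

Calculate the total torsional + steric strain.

This conformer (staggered): OCH3(0°)/OH(60°) gauche 2.7 → 2.7 kJ/mol.

2.7 kJ/mol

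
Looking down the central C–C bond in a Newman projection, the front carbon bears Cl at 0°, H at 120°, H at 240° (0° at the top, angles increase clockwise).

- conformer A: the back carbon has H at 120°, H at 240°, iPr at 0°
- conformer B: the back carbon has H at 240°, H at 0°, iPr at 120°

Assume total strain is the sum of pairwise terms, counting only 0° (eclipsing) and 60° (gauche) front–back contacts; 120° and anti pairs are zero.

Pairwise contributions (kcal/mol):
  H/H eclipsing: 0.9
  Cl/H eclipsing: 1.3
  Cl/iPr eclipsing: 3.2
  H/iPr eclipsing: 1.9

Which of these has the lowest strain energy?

B

A (eclipsed): Cl(0°)/iPr(0°) eclipsed 3.2; H(120°)/H(120°) eclipsed 0.9; H(240°)/H(240°) eclipsed 0.9 → 5.0 kcal/mol.
B (eclipsed): Cl(0°)/H(0°) eclipsed 1.3; H(120°)/iPr(120°) eclipsed 1.9; H(240°)/H(240°) eclipsed 0.9 → 4.1 kcal/mol.
B has the lowest total (4.1 kcal/mol).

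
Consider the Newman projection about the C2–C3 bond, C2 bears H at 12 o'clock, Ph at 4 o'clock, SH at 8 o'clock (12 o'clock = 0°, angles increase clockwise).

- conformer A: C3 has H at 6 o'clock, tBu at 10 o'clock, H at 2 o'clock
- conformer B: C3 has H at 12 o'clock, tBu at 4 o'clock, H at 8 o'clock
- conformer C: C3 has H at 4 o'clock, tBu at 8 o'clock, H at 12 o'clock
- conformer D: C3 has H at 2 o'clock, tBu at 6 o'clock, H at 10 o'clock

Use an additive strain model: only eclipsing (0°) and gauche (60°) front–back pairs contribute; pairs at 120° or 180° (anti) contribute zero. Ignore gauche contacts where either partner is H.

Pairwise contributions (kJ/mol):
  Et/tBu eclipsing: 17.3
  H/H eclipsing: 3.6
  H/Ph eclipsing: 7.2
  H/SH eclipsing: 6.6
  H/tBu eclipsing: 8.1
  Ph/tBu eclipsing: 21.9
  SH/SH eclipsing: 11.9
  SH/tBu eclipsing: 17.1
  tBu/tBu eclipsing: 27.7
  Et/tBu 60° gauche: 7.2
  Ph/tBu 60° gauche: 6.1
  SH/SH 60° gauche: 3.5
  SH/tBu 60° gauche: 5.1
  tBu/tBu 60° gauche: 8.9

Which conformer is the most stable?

A (staggered): SH(240°)/tBu(300°) gauche 5.1 → 5.1 kJ/mol.
B (eclipsed): H(0°)/H(0°) eclipsed 3.6; Ph(120°)/tBu(120°) eclipsed 21.9; SH(240°)/H(240°) eclipsed 6.6 → 32.1 kJ/mol.
C (eclipsed): H(0°)/H(0°) eclipsed 3.6; Ph(120°)/H(120°) eclipsed 7.2; SH(240°)/tBu(240°) eclipsed 17.1 → 27.9 kJ/mol.
D (staggered): Ph(120°)/tBu(180°) gauche 6.1; SH(240°)/tBu(180°) gauche 5.1 → 11.2 kJ/mol.
A has the lowest total (5.1 kJ/mol).

A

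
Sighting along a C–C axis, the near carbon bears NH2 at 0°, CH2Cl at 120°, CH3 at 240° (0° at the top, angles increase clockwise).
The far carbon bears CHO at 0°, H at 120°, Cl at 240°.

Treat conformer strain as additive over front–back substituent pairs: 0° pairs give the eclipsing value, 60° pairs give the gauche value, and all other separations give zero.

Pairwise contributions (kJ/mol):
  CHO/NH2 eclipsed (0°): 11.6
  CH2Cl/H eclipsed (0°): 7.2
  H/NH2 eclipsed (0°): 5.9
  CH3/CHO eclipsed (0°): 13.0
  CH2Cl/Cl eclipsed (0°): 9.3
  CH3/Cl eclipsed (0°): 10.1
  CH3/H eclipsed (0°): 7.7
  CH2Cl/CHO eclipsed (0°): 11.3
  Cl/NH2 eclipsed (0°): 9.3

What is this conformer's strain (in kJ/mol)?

28.9 kJ/mol

This conformer is eclipsed. NH2 at 0° is eclipsed with CHO at 0° (11.6); CH2Cl at 120° is eclipsed with H at 120° (7.2); CH3 at 240° is eclipsed with Cl at 240° (10.1). Total 28.9 kJ/mol.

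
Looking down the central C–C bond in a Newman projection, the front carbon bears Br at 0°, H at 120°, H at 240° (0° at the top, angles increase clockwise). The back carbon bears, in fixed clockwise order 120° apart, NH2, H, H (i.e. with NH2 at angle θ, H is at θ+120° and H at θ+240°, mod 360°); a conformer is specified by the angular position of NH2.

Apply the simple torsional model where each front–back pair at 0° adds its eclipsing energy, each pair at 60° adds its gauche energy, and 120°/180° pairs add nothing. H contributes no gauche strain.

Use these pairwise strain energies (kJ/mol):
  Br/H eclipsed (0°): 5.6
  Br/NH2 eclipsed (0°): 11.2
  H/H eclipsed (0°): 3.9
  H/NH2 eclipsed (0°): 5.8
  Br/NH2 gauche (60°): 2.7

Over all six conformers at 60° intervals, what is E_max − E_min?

NH2 at 0° is eclipsed. Br at 0° is eclipsed with NH2 at 0° (11.2); H at 120° is eclipsed with H at 120° (3.9); H at 240° is eclipsed with H at 240° (3.9). Total 19.0 kJ/mol.
NH2 at 60° is staggered. Br at 0° is gauche with NH2 at 60° (2.7). Total 2.7 kJ/mol.
NH2 at 120° is eclipsed. Br at 0° is eclipsed with H at 0° (5.6); H at 120° is eclipsed with NH2 at 120° (5.8); H at 240° is eclipsed with H at 240° (3.9). Total 15.3 kJ/mol.
NH2 at 180° (staggered): no non-H gauche contacts → 0.0 kJ/mol.
NH2 at 240° is eclipsed. Br at 0° is eclipsed with H at 0° (5.6); H at 120° is eclipsed with H at 120° (3.9); H at 240° is eclipsed with NH2 at 240° (5.8). Total 15.3 kJ/mol.
NH2 at 300° is staggered. Br at 0° is gauche with NH2 at 300° (2.7). Total 2.7 kJ/mol.
Max at 0° (19.0 kJ/mol), min at 180° (0.0 kJ/mol); barrier = 19.0 kJ/mol.

19.0 kJ/mol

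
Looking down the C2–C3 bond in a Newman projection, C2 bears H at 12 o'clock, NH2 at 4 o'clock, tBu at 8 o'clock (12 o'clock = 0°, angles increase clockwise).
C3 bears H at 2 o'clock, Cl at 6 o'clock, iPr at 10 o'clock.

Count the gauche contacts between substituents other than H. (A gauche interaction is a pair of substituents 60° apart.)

Non-H gauche pairs: NH2(120°)/Cl(180°); tBu(240°)/Cl(180°); tBu(240°)/iPr(300°) — 3 interactions.

3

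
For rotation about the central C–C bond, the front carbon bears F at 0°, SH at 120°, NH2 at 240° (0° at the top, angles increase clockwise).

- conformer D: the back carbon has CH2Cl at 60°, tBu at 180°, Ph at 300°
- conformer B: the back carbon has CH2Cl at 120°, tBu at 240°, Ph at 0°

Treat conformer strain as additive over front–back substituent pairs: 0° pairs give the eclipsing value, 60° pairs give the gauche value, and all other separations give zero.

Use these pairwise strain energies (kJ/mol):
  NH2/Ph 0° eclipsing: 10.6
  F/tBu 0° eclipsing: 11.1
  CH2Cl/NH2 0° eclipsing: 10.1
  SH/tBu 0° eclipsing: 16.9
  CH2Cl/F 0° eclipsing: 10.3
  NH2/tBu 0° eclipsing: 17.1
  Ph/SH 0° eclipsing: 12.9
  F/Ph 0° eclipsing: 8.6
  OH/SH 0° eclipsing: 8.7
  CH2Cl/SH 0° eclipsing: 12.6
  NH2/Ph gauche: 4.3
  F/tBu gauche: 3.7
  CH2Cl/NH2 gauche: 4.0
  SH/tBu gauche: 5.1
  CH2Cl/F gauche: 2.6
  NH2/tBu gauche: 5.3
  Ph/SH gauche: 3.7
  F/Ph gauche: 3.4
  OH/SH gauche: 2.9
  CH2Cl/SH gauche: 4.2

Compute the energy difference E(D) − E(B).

D (staggered): F(0°)/CH2Cl(60°) gauche 2.6; F(0°)/Ph(300°) gauche 3.4; SH(120°)/CH2Cl(60°) gauche 4.2; SH(120°)/tBu(180°) gauche 5.1; NH2(240°)/tBu(180°) gauche 5.3; NH2(240°)/Ph(300°) gauche 4.3 → 24.9 kJ/mol.
B (eclipsed): F(0°)/Ph(0°) eclipsed 8.6; SH(120°)/CH2Cl(120°) eclipsed 12.6; NH2(240°)/tBu(240°) eclipsed 17.1 → 38.3 kJ/mol.
E(D) − E(B) = 24.9 − 38.3 = -13.4 kJ/mol.

-13.4 kJ/mol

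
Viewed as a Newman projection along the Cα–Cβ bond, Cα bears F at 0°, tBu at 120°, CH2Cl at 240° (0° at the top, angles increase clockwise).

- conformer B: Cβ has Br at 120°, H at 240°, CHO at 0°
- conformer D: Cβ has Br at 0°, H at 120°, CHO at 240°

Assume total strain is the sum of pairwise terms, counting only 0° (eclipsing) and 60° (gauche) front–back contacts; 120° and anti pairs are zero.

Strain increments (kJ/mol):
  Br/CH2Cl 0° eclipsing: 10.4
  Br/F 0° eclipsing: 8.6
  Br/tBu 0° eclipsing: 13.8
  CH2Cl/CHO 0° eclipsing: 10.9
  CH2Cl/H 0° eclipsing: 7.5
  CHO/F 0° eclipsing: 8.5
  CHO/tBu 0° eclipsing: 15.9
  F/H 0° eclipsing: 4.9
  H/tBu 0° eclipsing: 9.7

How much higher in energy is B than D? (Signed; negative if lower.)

+0.6 kJ/mol

B (eclipsed): F(0°)/CHO(0°) eclipsed 8.5; tBu(120°)/Br(120°) eclipsed 13.8; CH2Cl(240°)/H(240°) eclipsed 7.5 → 29.8 kJ/mol.
D (eclipsed): F(0°)/Br(0°) eclipsed 8.6; tBu(120°)/H(120°) eclipsed 9.7; CH2Cl(240°)/CHO(240°) eclipsed 10.9 → 29.2 kJ/mol.
E(B) − E(D) = 29.8 − 29.2 = +0.6 kJ/mol.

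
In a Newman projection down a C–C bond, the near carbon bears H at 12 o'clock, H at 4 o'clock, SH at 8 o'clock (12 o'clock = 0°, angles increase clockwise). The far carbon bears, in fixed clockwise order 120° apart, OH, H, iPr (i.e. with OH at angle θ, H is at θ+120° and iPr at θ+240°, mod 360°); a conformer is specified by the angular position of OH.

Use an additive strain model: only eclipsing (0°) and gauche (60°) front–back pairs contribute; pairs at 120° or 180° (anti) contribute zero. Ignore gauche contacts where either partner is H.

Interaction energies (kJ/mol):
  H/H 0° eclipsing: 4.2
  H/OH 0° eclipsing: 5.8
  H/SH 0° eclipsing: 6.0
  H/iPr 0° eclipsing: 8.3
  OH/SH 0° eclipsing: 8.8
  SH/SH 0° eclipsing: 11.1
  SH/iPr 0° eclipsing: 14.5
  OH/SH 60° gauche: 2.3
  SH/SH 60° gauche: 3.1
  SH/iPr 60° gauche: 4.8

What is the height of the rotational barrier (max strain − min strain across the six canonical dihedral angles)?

OH at 0° is eclipsed. H at 0° is eclipsed with OH at 0° (5.8); H at 120° is eclipsed with H at 120° (4.2); SH at 240° is eclipsed with iPr at 240° (14.5). Total 24.5 kJ/mol.
OH at 60° is staggered. SH at 240° is gauche with iPr at 300° (4.8). Total 4.8 kJ/mol.
OH at 120° is eclipsed. H at 0° is eclipsed with iPr at 0° (8.3); H at 120° is eclipsed with OH at 120° (5.8); SH at 240° is eclipsed with H at 240° (6.0). Total 20.1 kJ/mol.
OH at 180° is staggered. SH at 240° is gauche with OH at 180° (2.3). Total 2.3 kJ/mol.
OH at 240° is eclipsed. H at 0° is eclipsed with H at 0° (4.2); H at 120° is eclipsed with iPr at 120° (8.3); SH at 240° is eclipsed with OH at 240° (8.8). Total 21.3 kJ/mol.
OH at 300° is staggered. SH at 240° is gauche with OH at 300° (2.3); SH at 240° is gauche with iPr at 180° (4.8). Total 7.1 kJ/mol.
Max at 0° (24.5 kJ/mol), min at 180° (2.3 kJ/mol); barrier = 22.2 kJ/mol.

22.2 kJ/mol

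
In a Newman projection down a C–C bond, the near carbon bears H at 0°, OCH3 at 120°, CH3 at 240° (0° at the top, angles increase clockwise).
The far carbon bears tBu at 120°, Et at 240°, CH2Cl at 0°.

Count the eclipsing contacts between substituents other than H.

Non-H eclipsing pairs: OCH3(120°)/tBu(120°); CH3(240°)/Et(240°) — 2 interactions.

2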